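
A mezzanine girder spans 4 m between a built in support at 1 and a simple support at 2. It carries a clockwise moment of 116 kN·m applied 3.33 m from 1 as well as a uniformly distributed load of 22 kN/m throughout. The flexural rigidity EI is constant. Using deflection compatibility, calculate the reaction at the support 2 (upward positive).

Remove the prop at 2; the released (primary) structure is a cantilever built in at 1.
Downward deflection at the released point 2 due to the loads:
  clockwise couple 116 at a = 3.33: M₀a(2L − a)/(2EI) = 902/EI
  UDL 22: wL⁴/(8EI) = 704/EI
  δ_0 = 1606/EI
Tip deflection under a unit load at 2: L³/(3EI) = 21.33/EI.
Compatibility at 2: δ_0 − R_2·δ_{22} = 0, so R_2 = 1606/21.33 = 75.28 kN.

R_2 = 75.28 kN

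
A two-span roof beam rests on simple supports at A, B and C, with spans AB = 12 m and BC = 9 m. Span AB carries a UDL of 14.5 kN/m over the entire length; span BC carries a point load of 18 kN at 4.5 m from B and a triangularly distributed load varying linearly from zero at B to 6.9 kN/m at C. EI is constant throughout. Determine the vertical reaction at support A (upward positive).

R_A = 72.32 kN

Release continuity at B by inserting a hinge; the redundant is the internal moment M_B. The primary structure is two simply-supported spans AB and BC.
Discontinuity in slope at B on the released structure — sum the simple-span end rotations:
  span AB: UDL 14.5: wL³/(24EI) = 1044/EI
  span BC: point load 18 at a = 4.5: Pab(L + b)/(6LEI) = 91.12/EI
  span BC: triangular load, peak 6.9: 7w₀L³/(360EI) = 97.81/EI
  relative rotation θ_0 = (1044 + 188.9)/EI = 1233/EI
A unit hogging moment at B produces rotation L₁/(3EI) + L₂/(3EI) = 7/EI.
Compatibility: M_B·(L₁+L₂)/(3EI) = θ_0, giving M_B = 176.1 kN·m (hogging).
Span AB, ΣM about A with M_B applied at B: R_B^{AB}·12 = 1044 + 176.1, so R_B^{AB} = 101.7 kN and R_A = 174 − 101.7 = 72.32 kN.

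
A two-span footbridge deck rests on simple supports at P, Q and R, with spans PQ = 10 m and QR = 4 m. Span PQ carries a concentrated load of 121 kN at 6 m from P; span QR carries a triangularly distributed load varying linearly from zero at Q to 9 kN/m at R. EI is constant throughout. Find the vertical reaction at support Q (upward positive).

R_Q = 137.5 kN

Take M_Q as the redundant. Released structure: two simple spans PQ and QR with a hinge at Q.
Rotations at Q on the released spans (each span's end-slope, ×1/EI):
  span PQ: point load 121 at a = 6: Pab(L + a)/(6LEI) = 774.4/EI
  span QR: triangular load, peak 9: 7w₀L³/(360EI) = 11.2/EI
  relative rotation θ_0 = (774.4 + 11.2)/EI = 785.6/EI
A unit hogging moment at Q produces rotation L₁/(3EI) + L₂/(3EI) = 4.667/EI.
Compatibility: M_Q·(L₁+L₂)/(3EI) = θ_0, giving M_Q = 168.3 kN·m (hogging).
Span PQ, ΣM about P with M_Q applied at Q: R_Q^{PQ}·10 = 726 + 168.3, so R_Q^{PQ} = 89.43 kN and R_P = 121 − 89.43 = 31.57 kN.
Span QR, ΣM about R: R_Q^{QR}·4 = 24 + 168.3, so R_Q^{QR} = 48.09 kN and R_R = 18 − 48.09 = -30.09 kN.
R_Q = 89.43 + 48.09 = 137.5 kN.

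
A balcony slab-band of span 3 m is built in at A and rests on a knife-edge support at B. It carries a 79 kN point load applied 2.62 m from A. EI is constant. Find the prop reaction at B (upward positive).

R_B = 64.07 kN

Choose R_B as the redundant. The primary structure is the cantilever fixed at A.
Free-end deflection of the primary structure under the applied loading (downward +):
  point load 79 at a = 2.62: Pa²(3L − a)/(6EI) = 576.6/EI
Tip deflection under a unit load at B: L³/(3EI) = 9/EI.
The prop prevents deflection at B: R_B = δ_0/δ_{BB} = 576.6/9 = 64.07 kN.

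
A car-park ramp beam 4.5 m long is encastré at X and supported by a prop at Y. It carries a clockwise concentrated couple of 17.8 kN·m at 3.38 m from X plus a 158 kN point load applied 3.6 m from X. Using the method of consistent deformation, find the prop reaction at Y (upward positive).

R_Y = 116.8 kN

Release the roller at Y. Primary structure: cantilever fixed at X.
Free-end deflection of the primary structure under the applied loading (downward +):
  clockwise couple 17.8 at a = 3.38: M₀a(2L − a)/(2EI) = 169.1/EI
  point load 158 at a = 3.6: Pa²(3L − a)/(6EI) = 3379/EI
  δ_0 = 3548/EI
Flexibility coefficient — unit upward force at Y: δ_{YY} = L³/(3EI) = 30.38/EI.
Compatibility at Y: δ_0 − R_Y·δ_{YY} = 0, so R_Y = 3548/30.38 = 116.8 kN.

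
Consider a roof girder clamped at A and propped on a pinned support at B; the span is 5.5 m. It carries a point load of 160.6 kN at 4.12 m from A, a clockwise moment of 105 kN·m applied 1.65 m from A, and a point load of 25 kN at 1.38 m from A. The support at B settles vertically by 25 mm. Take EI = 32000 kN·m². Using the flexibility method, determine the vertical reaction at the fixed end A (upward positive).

Take the reaction at B as the redundant and release it; the primary structure is a cantilever fixed at A.
Downward deflection at the released point B due to the loads:
  point load 160.6 at a = 4.12: Pa²(3L − a)/(6EI) = 5625/EI
  clockwise couple 105 at a = 1.65: M₀a(2L − a)/(2EI) = 809.9/EI
  point load 25 at a = 1.38: Pa²(3L − a)/(6EI) = 120/EI
  δ_0 = 6555/EI
Tip deflection under a unit load at B: L³/(3EI) = 55.46/EI.
With EI = 32000 kN·m²: δ_0 = 0.20484 m and δ_{BB} = 0.001733 m/kN.
Compatibility — the beam at B must follow the support down by 0.025 m: δ_0 − R_B·δ_{BB} = 0.025, so R_B = (0.20484 − 0.025)/0.001733 = 103.8 kN.
Vertical equilibrium: R_A = ΣP − R_B = 185.6 − 103.8 = 81.83 kN.

R_A = 81.83 kN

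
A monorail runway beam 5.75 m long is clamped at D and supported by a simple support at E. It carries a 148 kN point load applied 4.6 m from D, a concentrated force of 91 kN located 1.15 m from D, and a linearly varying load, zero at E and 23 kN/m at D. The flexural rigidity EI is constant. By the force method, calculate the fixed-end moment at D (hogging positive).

M_D = 207.7 kN·m

Take the reaction at E as the redundant and release it; the primary structure is a cantilever fixed at D.
Deflection at E on the released cantilever, summing each load's contribution:
  point load 148 at a = 4.6: Pa²(3L − a)/(6EI) = 6603/EI
  point load 91 at a = 1.15: Pa²(3L − a)/(6EI) = 322.9/EI
  triangular load, peak 23 at the fixed end: w₀L⁴/(30EI) = 838.1/EI
  δ_0 = 7764/EI
Flexibility coefficient — unit upward force at E: δ_{EE} = L³/(3EI) = 63.37/EI.
The prop prevents deflection at E: R_E = δ_0/δ_{EE} = 7764/63.37 = 122.5 kN.
Moment equilibrium about D: M_D = Σ(load moments about D) − R_E·L = 912.2 − 122.5×5.75 = 207.7 kN·m.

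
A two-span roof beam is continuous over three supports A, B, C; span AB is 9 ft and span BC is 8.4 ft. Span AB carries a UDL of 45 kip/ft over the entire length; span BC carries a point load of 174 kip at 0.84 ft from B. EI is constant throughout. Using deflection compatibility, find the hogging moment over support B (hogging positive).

Release continuity at B by inserting a hinge; the redundant is the internal moment M_B. The primary structure is two simply-supported spans AB and BC.
Rotations at B on the released spans (each span's end-slope, ×1/EI):
  span AB: UDL 45: wL³/(24EI) = 1367/EI
  span BC: point load 174 at a = 0.84: Pab(L + b)/(6LEI) = 349.9/EI
  relative rotation θ_0 = (1367 + 349.9)/EI = 1717/EI
A unit hogging moment at B produces rotation L₁/(3EI) + L₂/(3EI) = 5.8/EI.
Compatibility: M_B·(L₁+L₂)/(3EI) = θ_0, giving M_B = 296 kip·ft (hogging).

M_B = 296 kip·ft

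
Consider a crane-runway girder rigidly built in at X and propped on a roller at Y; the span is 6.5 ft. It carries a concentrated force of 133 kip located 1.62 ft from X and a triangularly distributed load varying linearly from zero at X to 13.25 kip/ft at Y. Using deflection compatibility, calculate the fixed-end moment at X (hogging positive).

M_X = 174.3 kip·ft

Choose R_Y as the redundant. The primary structure is the cantilever fixed at X.
Free-end deflection of the primary structure under the applied loading (downward +):
  point load 133 at a = 1.62: Pa²(3L − a)/(6EI) = 1040/EI
  triangular load, peak 13.25 at the free end: 11w₀L⁴/(120EI) = 2168/EI
  δ_0 = 3208/EI
Flexibility coefficient — unit upward force at Y: δ_{YY} = L³/(3EI) = 91.54/EI.
Compatibility at Y: δ_0 − R_Y·δ_{YY} = 0, so R_Y = 3208/91.54 = 35.05 kip.
Moment equilibrium about X: M_X = Σ(load moments about X) − R_Y·L = 402.1 − 35.05×6.5 = 174.3 kip·ft.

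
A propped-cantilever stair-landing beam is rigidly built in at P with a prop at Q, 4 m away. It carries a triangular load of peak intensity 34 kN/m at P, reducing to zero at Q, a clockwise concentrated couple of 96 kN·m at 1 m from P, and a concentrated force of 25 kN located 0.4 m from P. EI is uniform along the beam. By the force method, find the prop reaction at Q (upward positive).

Remove the prop at Q; the released (primary) structure is a cantilever built in at P.
Downward deflection at the released point Q due to the loads:
  triangular load, peak 34 at the fixed end: w₀L⁴/(30EI) = 290.1/EI
  clockwise couple 96 at a = 1: M₀a(2L − a)/(2EI) = 336/EI
  point load 25 at a = 0.4: Pa²(3L − a)/(6EI) = 7.733/EI
  δ_0 = 633.9/EI
Flexibility coefficient — unit upward force at Q: δ_{QQ} = L³/(3EI) = 21.33/EI.
Compatibility at Q: δ_0 − R_Q·δ_{QQ} = 0, so R_Q = 633.9/21.33 = 29.71 kN.

R_Q = 29.71 kN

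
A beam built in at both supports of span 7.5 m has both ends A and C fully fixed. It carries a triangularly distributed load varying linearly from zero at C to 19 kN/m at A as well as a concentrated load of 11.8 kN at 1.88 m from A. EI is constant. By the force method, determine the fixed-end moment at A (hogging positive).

M_A = 65.89 kN·m

Take the two fixed-end moments M_A, M_C as redundants; the released structure is the simple span AC.
Simple-span end rotations at A and C under the given loads:
  at A: triangular load, peak 19: w₀L³/(45EI) = 178.1/EI
  at C: triangular load, peak 19: 7w₀L³/(360EI) = 155.9/EI
  at A: point load 11.8 at a = 1.88: Pab(L + b)/(6LEI) = 36.35/EI
  at C: point load 11.8 at a = 1.88: Pab(L + a)/(6LEI) = 25.99/EI
  θ_A0 = 214.5/EI,  θ_C0 = 181.8/EI
Flexibility coefficients: a unit moment at one end gives L/(3EI) there and L/(6EI) at the far end, so f₁₁ = f₂₂ = 2.5/EI and f₁₂ = f₂₁ = 1.25/EI.
Compatibility — zero rotation at each built-in end:
  2.5 M_A + 1.25 M_C = 214.5
  1.25 M_A + 2.5 M_C = 181.8
Solving the pair gives M_A = 65.89 kN·m and M_C = 39.79 kN·m (hogging).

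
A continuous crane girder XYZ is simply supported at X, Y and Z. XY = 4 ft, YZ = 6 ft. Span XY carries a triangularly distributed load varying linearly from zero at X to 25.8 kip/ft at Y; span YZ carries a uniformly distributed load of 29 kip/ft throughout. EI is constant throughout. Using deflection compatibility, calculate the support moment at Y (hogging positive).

M_Y = 89.31 kip·ft

Take M_Y as the redundant. Released structure: two simple spans XY and YZ with a hinge at Y.
Discontinuity in slope at Y on the released structure — sum the simple-span end rotations:
  span XY: triangular load, peak 25.8: w₀L³/(45EI) = 36.69/EI
  span YZ: UDL 29: wL³/(24EI) = 261/EI
  relative rotation θ_0 = (36.69 + 261)/EI = 297.7/EI
A unit hogging moment at Y produces rotation L₁/(3EI) + L₂/(3EI) = 3.333/EI.
Compatibility: M_Y·(L₁+L₂)/(3EI) = θ_0, giving M_Y = 89.31 kip·ft (hogging).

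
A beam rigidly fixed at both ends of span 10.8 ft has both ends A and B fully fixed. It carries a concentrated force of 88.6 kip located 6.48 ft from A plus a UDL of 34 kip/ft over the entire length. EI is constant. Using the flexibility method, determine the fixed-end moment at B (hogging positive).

M_B = 468.3 kip·ft

Release both end moments; the primary structure is a simply-supported span AB with redundants M_A and M_B.
Simple-span end rotations at A and B under the given loads:
  at A: point load 88.6 at a = 6.48: Pab(L + b)/(6LEI) = 578.7/EI
  at B: point load 88.6 at a = 6.48: Pab(L + a)/(6LEI) = 661.4/EI
  at A: UDL 34: wL³/(24EI) = 1785/EI
  at B: UDL 34: wL³/(24EI) = 1785/EI
  θ_A0 = 2363/EI,  θ_B0 = 2446/EI
Flexibility coefficients: a unit moment at one end gives L/(3EI) there and L/(6EI) at the far end, so f₁₁ = f₂₂ = 3.6/EI and f₁₂ = f₂₁ = 1.8/EI.
Compatibility — zero rotation at each built-in end:
  3.6 M_A + 1.8 M_B = 2363
  1.8 M_A + 3.6 M_B = 2446
Solving the pair gives M_A = 422.3 kip·ft and M_B = 468.3 kip·ft (hogging).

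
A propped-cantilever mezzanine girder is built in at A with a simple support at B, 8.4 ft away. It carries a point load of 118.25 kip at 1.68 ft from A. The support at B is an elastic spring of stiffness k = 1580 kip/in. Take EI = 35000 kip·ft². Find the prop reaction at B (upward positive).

Remove the prop at B; the released (primary) structure is a cantilever built in at A.
Primary-structure tip deflection at B by superposition:
  point load 118.25 at a = 1.68: Pa²(3L − a)/(6EI) = 1308/EI
Tip deflection under a unit load at B: L³/(3EI) = 197.6/EI.
With EI = 35000 kip·ft²: δ_0 = 0.03738 ft and δ_{BB} = 0.005645 ft/kip.
Compatibility — the spring shortens by R_B/k under the reaction it provides: δ_0 − R_B·δ_{BB} = R_B/k. With 1/k = 1/(1580×12) ft/kip = 0.000053 ft/kip, R_B = δ_0 / (δ_{BB} + 1/k) = 0.03738 / (0.005645 + 0.000053) = 6.561 kip.

R_B = 6.561 kip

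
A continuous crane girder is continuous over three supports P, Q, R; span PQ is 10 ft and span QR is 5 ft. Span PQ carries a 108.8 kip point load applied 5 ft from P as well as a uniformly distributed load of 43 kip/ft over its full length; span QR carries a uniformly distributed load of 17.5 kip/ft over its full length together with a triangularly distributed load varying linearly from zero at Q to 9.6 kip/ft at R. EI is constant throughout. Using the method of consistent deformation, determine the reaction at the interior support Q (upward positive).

R_Q = 476.3 kip

Release continuity at Q by inserting a hinge; the redundant is the internal moment M_Q. The primary structure is two simply-supported spans PQ and QR.
Rotations at Q on the released spans (each span's end-slope, ×1/EI):
  span PQ: point load 108.8 at a = 5: Pab(L + a)/(6LEI) = 680/EI
  span PQ: UDL 43: wL³/(24EI) = 1792/EI
  span QR: UDL 17.5: wL³/(24EI) = 91.15/EI
  span QR: triangular load, peak 9.6: 7w₀L³/(360EI) = 23.33/EI
  relative rotation θ_0 = (2472 + 114.5)/EI = 2586/EI
A unit hogging moment at Q produces rotation L₁/(3EI) + L₂/(3EI) = 5/EI.
Slope continuity at Q: θ_0 = M_Q·5/EI, so M_Q = 2586/5 = 517.2 kip·ft (hogging).
Span PQ, ΣM about P with M_Q applied at Q: R_Q^{PQ}·10 = 2694 + 517.2, so R_Q^{PQ} = 321.1 kip and R_P = 538.8 − 321.1 = 217.7 kip.
Span QR, ΣM about R: R_Q^{QR}·5 = 258.8 + 517.2, so R_Q^{QR} = 155.2 kip and R_R = 111.5 − 155.2 = -43.7 kip.
R_Q = 321.1 + 155.2 = 476.3 kip.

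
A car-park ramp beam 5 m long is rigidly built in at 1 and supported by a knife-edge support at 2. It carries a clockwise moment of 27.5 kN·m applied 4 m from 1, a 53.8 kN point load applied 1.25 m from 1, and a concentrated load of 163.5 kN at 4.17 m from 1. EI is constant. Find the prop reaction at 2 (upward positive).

R_2 = 135.7 kN

Release the roller at 2. Primary structure: cantilever fixed at 1.
Free-end deflection of the primary structure under the applied loading (downward +):
  clockwise couple 27.5 at a = 4: M₀a(2L − a)/(2EI) = 330/EI
  point load 53.8 at a = 1.25: Pa²(3L − a)/(6EI) = 192.6/EI
  point load 163.5 at a = 4.17: Pa²(3L − a)/(6EI) = 5132/EI
  δ_0 = 5654/EI
Tip deflection under a unit load at 2: L³/(3EI) = 41.67/EI.
The prop prevents deflection at 2: R_2 = δ_0/δ_{22} = 5654/41.67 = 135.7 kN.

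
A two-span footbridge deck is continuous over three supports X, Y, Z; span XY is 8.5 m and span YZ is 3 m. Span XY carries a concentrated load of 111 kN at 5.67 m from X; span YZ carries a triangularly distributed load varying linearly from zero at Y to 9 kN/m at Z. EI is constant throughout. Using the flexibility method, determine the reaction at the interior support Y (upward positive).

R_Y = 137.3 kN

Insert a hinge at Y; M_Y is the redundant, and each span becomes simply supported.
Rotations at Y on the released spans (each span's end-slope, ×1/EI):
  span XY: point load 111 at a = 5.67: Pab(L + a)/(6LEI) = 494.9/EI
  span YZ: triangular load, peak 9: 7w₀L³/(360EI) = 4.725/EI
  relative rotation θ_0 = (494.9 + 4.725)/EI = 499.6/EI
A unit hogging moment at Y produces rotation L₁/(3EI) + L₂/(3EI) = 3.833/EI.
Slope continuity at Y: θ_0 = M_Y·3.833/EI, so M_Y = 499.6/3.833 = 130.3 kN·m (hogging).
Span XY, ΣM about X with M_Y applied at Y: R_Y^{XY}·8.5 = 629.4 + 130.3, so R_Y^{XY} = 89.38 kN and R_X = 111 − 89.38 = 21.62 kN.
Span YZ, ΣM about Z: R_Y^{YZ}·3 = 13.5 + 130.3, so R_Y^{YZ} = 47.94 kN and R_Z = 13.5 − 47.94 = -34.44 kN.
R_Y = 89.38 + 47.94 = 137.3 kN.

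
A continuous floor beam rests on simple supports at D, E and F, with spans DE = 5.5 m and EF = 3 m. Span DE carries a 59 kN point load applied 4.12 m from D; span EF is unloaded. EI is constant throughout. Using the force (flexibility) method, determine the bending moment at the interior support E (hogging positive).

Take M_E as the redundant. Released structure: two simple spans DE and EF with a hinge at E.
Discontinuity in slope at E on the released structure — sum the simple-span end rotations:
  span DE: point load 59 at a = 4.12: Pab(L + a)/(6LEI) = 97.79/EI
  relative rotation θ_0 = (97.79 + 0)/EI = 97.79/EI
A unit hogging moment at E produces rotation L₁/(3EI) + L₂/(3EI) = 2.833/EI.
Slope continuity at E: θ_0 = M_E·2.833/EI, so M_E = 97.79/2.833 = 34.51 kN·m (hogging).

M_E = 34.51 kN·m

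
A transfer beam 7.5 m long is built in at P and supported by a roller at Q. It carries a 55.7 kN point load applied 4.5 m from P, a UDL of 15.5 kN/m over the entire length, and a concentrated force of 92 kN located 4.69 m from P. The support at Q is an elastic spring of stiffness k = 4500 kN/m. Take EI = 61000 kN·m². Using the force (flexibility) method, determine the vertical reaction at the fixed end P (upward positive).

Release the roller at Q. Primary structure: cantilever fixed at P.
Downward deflection at the released point Q due to the loads:
  point load 55.7 at a = 4.5: Pa²(3L − a)/(6EI) = 3384/EI
  UDL 15.5: wL⁴/(8EI) = 6130/EI
  point load 92 at a = 4.69: Pa²(3L − a)/(6EI) = 6007/EI
  δ_0 = 15521/EI
Flexibility coefficient — unit upward force at Q: δ_{QQ} = L³/(3EI) = 140.6/EI.
With EI = 61000 kN·m²: δ_0 = 0.25444 m and δ_{QQ} = 0.002305 m/kN.
Compatibility — the spring shortens by R_Q/k under the reaction it provides: δ_0 − R_Q·δ_{QQ} = R_Q/k. With 1/k = 0.000222 m/kN, R_Q = δ_0 / (δ_{QQ} + 1/k) = 0.25444 / (0.002305 + 0.000222) = 100.7 kN.
Vertical equilibrium: R_P = ΣP − R_Q = 263.9 − 100.7 = 163.3 kN.

R_P = 163.3 kN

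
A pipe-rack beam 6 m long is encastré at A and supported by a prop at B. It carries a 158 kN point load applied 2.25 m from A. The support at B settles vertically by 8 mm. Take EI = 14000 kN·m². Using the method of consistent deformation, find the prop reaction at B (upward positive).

R_B = 27.61 kN

Take the reaction at B as the redundant and release it; the primary structure is a cantilever fixed at A.
Primary-structure tip deflection at B by superposition:
  point load 158 at a = 2.25: Pa²(3L − a)/(6EI) = 2100/EI
Flexibility coefficient — unit upward force at B: δ_{BB} = L³/(3EI) = 72/EI.
With EI = 14000 kN·m²: δ_0 = 0.14998 m and δ_{BB} = 0.005143 m/kN.
Compatibility — the beam at B must follow the support down by 0.008 m: δ_0 − R_B·δ_{BB} = 0.008, so R_B = (0.14998 − 0.008)/0.005143 = 27.61 kN.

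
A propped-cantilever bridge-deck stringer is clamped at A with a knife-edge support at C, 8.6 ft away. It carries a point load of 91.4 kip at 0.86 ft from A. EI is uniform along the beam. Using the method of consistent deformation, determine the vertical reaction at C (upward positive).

R_C = 1.325 kip

Choose R_C as the redundant. The primary structure is the cantilever fixed at A.
Primary-structure tip deflection at C by superposition:
  point load 91.4 at a = 0.86: Pa²(3L − a)/(6EI) = 281/EI
Tip deflection under a unit load at C: L³/(3EI) = 212/EI.
Compatibility at C: δ_0 − R_C·δ_{CC} = 0, so R_C = 281/212 = 1.325 kip.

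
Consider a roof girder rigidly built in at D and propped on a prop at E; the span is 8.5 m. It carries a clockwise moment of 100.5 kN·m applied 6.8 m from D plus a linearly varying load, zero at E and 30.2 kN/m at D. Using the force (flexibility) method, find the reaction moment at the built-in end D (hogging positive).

M_D = 101.2 kN·m

Choose R_E as the redundant. The primary structure is the cantilever fixed at D.
Free-end deflection of the primary structure under the applied loading (downward +):
  clockwise couple 100.5 at a = 6.8: M₀a(2L − a)/(2EI) = 3485/EI
  triangular load, peak 30.2 at the fixed end: w₀L⁴/(30EI) = 5255/EI
  δ_0 = 8740/EI
Tip deflection under a unit load at E: L³/(3EI) = 204.7/EI.
The prop prevents deflection at E: R_E = δ_0/δ_{EE} = 8740/204.7 = 42.7 kN.
Moment equilibrium about D: M_D = Σ(load moments about D) − R_E·L = 464.2 − 42.7×8.5 = 101.2 kN·m.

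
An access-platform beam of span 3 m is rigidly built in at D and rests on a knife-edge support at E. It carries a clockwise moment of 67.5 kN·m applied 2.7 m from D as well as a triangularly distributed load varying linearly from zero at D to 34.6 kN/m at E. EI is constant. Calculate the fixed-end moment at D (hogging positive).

M_D = -14.57 kN·m

Choose R_E as the redundant. The primary structure is the cantilever fixed at D.
Downward deflection at the released point E due to the loads:
  clockwise couple 67.5 at a = 2.7: M₀a(2L − a)/(2EI) = 300.7/EI
  triangular load, peak 34.6 at the free end: 11w₀L⁴/(120EI) = 256.9/EI
  δ_0 = 557.6/EI
Flexibility coefficient — unit upward force at E: δ_{EE} = L³/(3EI) = 9/EI.
Compatibility at E: δ_0 − R_E·δ_{EE} = 0, so R_E = 557.6/9 = 61.96 kN.
Moment equilibrium about D: M_D = Σ(load moments about D) − R_E·L = 171.3 − 61.96×3 = -14.57 kN·m.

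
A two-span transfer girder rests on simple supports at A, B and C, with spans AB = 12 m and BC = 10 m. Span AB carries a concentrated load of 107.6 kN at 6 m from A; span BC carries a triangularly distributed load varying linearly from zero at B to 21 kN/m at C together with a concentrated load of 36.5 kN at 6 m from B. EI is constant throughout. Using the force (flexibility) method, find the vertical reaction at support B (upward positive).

R_B = 142.9 kN

Release continuity at B by inserting a hinge; the redundant is the internal moment M_B. The primary structure is two simply-supported spans AB and BC.
Rotations at B on the released spans (each span's end-slope, ×1/EI):
  span AB: point load 107.6 at a = 6: Pab(L + a)/(6LEI) = 968.4/EI
  span BC: triangular load, peak 21: 7w₀L³/(360EI) = 408.3/EI
  span BC: point load 36.5 at a = 6: Pab(L + b)/(6LEI) = 204.4/EI
  relative rotation θ_0 = (968.4 + 612.7)/EI = 1581/EI
A unit hogging moment at B produces rotation L₁/(3EI) + L₂/(3EI) = 7.333/EI.
Compatibility: M_B·(L₁+L₂)/(3EI) = θ_0, giving M_B = 215.6 kN·m (hogging).
Span AB, ΣM about A with M_B applied at B: R_B^{AB}·12 = 645.6 + 215.6, so R_B^{AB} = 71.77 kN and R_A = 107.6 − 71.77 = 35.83 kN.
Span BC, ΣM about C: R_B^{BC}·10 = 496 + 215.6, so R_B^{BC} = 71.16 kN and R_C = 141.5 − 71.16 = 70.34 kN.
R_B = 71.77 + 71.16 = 142.9 kN.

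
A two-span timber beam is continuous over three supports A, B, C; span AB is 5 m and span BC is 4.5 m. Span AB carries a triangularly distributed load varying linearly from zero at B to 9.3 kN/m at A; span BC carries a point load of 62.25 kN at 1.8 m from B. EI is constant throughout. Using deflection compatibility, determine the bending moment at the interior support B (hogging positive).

Take M_B as the redundant. Released structure: two simple spans AB and BC with a hinge at B.
End slopes at the hinge B, treating each span as simply supported:
  span AB: triangular load, peak 9.3: 7w₀L³/(360EI) = 22.6/EI
  span BC: point load 62.25 at a = 1.8: Pab(L + b)/(6LEI) = 80.68/EI
  relative rotation θ_0 = (22.6 + 80.68)/EI = 103.3/EI
A unit hogging moment at B produces rotation L₁/(3EI) + L₂/(3EI) = 3.167/EI.
Slope continuity at B: θ_0 = M_B·3.167/EI, so M_B = 103.3/3.167 = 32.61 kN·m (hogging).

M_B = 32.61 kN·m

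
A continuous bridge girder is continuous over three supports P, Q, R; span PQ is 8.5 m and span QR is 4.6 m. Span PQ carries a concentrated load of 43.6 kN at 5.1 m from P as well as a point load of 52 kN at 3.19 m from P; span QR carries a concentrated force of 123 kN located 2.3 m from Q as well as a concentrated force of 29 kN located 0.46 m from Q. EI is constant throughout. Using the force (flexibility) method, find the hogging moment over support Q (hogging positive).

Release continuity at Q by inserting a hinge; the redundant is the internal moment M_Q. The primary structure is two simply-supported spans PQ and QR.
Rotations at Q on the released spans (each span's end-slope, ×1/EI):
  span PQ: point load 43.6 at a = 5.1: Pab(L + a)/(6LEI) = 201.6/EI
  span PQ: point load 52 at a = 3.19: Pab(L + a)/(6LEI) = 201.9/EI
  span QR: point load 123 at a = 2.3: Pab(L + b)/(6LEI) = 162.7/EI
  span QR: point load 29 at a = 0.46: Pab(L + b)/(6LEI) = 17.49/EI
  relative rotation θ_0 = (403.5 + 180.2)/EI = 583.7/EI
A unit hogging moment at Q produces rotation L₁/(3EI) + L₂/(3EI) = 4.367/EI.
Slope continuity at Q: θ_0 = M_Q·4.367/EI, so M_Q = 583.7/4.367 = 133.7 kN·m (hogging).

M_Q = 133.7 kN·m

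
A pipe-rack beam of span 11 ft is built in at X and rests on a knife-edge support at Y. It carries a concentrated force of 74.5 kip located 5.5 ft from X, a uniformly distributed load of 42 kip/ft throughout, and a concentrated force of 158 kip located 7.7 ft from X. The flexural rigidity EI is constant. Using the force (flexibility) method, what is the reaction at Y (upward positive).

Take the reaction at Y as the redundant and release it; the primary structure is a cantilever fixed at X.
Downward deflection at the released point Y due to the loads:
  point load 74.5 at a = 5.5: Pa²(3L − a)/(6EI) = 10329/EI
  UDL 42: wL⁴/(8EI) = 76865/EI
  point load 158 at a = 7.7: Pa²(3L − a)/(6EI) = 39501/EI
  δ_0 = 126695/EI
Flexibility coefficient — unit upward force at Y: δ_{YY} = L³/(3EI) = 443.7/EI.
The prop prevents deflection at Y: R_Y = δ_0/δ_{YY} = 126695/443.7 = 285.6 kip.

R_Y = 285.6 kip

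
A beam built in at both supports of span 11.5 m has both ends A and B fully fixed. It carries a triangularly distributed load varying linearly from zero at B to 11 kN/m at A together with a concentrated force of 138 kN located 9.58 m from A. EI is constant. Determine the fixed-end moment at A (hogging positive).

M_A = 109.6 kN·m

Release both end moments; the primary structure is a simply-supported span AB with redundants M_A and M_B.
End rotations of the released simple span under the applied load (×1/EI):
  at A: triangular load, peak 11: w₀L³/(45EI) = 371.8/EI
  at B: triangular load, peak 11: 7w₀L³/(360EI) = 325.3/EI
  at A: point load 138 at a = 9.58: Pab(L + b)/(6LEI) = 493.7/EI
  at B: point load 138 at a = 9.58: Pab(L + a)/(6LEI) = 775.5/EI
  θ_A0 = 865.5/EI,  θ_B0 = 1101/EI
Flexibility coefficients: a unit moment at one end gives L/(3EI) there and L/(6EI) at the far end, so f₁₁ = f₂₂ = 3.833/EI and f₁₂ = f₂₁ = 1.917/EI.
Compatibility — zero rotation at each built-in end:
  3.833 M_A + 1.917 M_B = 865.5
  1.917 M_A + 3.833 M_B = 1101
Solving the pair gives M_A = 109.6 kN·m and M_B = 232.4 kN·m (hogging).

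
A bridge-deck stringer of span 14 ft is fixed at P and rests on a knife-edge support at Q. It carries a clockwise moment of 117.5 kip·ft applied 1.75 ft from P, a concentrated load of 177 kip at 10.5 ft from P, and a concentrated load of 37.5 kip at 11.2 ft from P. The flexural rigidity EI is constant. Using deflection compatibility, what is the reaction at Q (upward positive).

Remove the prop at Q; the released (primary) structure is a cantilever built in at P.
Free-end deflection of the primary structure under the applied loading (downward +):
  clockwise couple 117.5 at a = 1.75: M₀a(2L − a)/(2EI) = 2699/EI
  point load 177 at a = 10.5: Pa²(3L − a)/(6EI) = 102450/EI
  point load 37.5 at a = 11.2: Pa²(3L − a)/(6EI) = 24147/EI
  δ_0 = 129296/EI
Tip deflection under a unit load at Q: L³/(3EI) = 914.7/EI.
The prop prevents deflection at Q: R_Q = δ_0/δ_{QQ} = 129296/914.7 = 141.4 kip.

R_Q = 141.4 kip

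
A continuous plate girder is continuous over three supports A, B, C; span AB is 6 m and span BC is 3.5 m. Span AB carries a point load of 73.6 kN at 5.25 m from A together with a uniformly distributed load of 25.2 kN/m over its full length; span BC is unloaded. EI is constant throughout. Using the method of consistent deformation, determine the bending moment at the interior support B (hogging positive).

Release continuity at B by inserting a hinge; the redundant is the internal moment M_B. The primary structure is two simply-supported spans AB and BC.
Rotations at B on the released spans (each span's end-slope, ×1/EI):
  span AB: point load 73.6 at a = 5.25: Pab(L + a)/(6LEI) = 90.56/EI
  span AB: UDL 25.2: wL³/(24EI) = 226.8/EI
  relative rotation θ_0 = (317.4 + 0)/EI = 317.4/EI
A unit hogging moment at B produces rotation L₁/(3EI) + L₂/(3EI) = 3.167/EI.
Compatibility: M_B·(L₁+L₂)/(3EI) = θ_0, giving M_B = 100.2 kN·m (hogging).

M_B = 100.2 kN·m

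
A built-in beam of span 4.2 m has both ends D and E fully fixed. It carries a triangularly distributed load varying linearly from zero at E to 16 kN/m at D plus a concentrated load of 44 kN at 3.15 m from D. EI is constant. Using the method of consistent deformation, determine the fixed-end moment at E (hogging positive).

M_E = 35.4 kN·m

Release both end moments; the primary structure is a simply-supported span DE with redundants M_D and M_E.
End rotations of the released simple span under the applied load (×1/EI):
  at D: triangular load, peak 16: w₀L³/(45EI) = 26.34/EI
  at E: triangular load, peak 16: 7w₀L³/(360EI) = 23.05/EI
  at D: point load 44 at a = 3.15: Pab(L + b)/(6LEI) = 30.32/EI
  at E: point load 44 at a = 3.15: Pab(L + a)/(6LEI) = 42.45/EI
  θ_D0 = 56.66/EI,  θ_E0 = 65.5/EI
Flexibility coefficients: a unit moment at one end gives L/(3EI) there and L/(6EI) at the far end, so f₁₁ = f₂₂ = 1.4/EI and f₁₂ = f₂₁ = 0.7/EI.
Compatibility — zero rotation at each built-in end:
  1.4 M_D + 0.7 M_E = 56.66
  0.7 M_D + 1.4 M_E = 65.5
Solving the pair gives M_D = 22.77 kN·m and M_E = 35.4 kN·m (hogging).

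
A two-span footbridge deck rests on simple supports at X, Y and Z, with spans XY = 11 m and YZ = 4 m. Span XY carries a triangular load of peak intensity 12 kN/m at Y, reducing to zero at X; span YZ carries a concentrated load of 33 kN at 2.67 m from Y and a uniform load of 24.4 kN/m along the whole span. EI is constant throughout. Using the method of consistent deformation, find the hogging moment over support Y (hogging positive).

M_Y = 89.21 kN·m

Insert a hinge at Y; M_Y is the redundant, and each span becomes simply supported.
Rotations at Y on the released spans (each span's end-slope, ×1/EI):
  span XY: triangular load, peak 12: w₀L³/(45EI) = 354.9/EI
  span YZ: point load 33 at a = 2.67: Pab(L + b)/(6LEI) = 26.03/EI
  span YZ: UDL 24.4: wL³/(24EI) = 65.07/EI
  relative rotation θ_0 = (354.9 + 91.09)/EI = 446/EI
A unit hogging moment at Y produces rotation L₁/(3EI) + L₂/(3EI) = 5/EI.
Slope continuity at Y: θ_0 = M_Y·5/EI, so M_Y = 446/5 = 89.21 kN·m (hogging).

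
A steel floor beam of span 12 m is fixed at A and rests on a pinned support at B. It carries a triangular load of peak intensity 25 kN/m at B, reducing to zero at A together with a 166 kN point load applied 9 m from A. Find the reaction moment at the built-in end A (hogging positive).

Choose R_B as the redundant. The primary structure is the cantilever fixed at A.
Free-end deflection of the primary structure under the applied loading (downward +):
  triangular load, peak 25 at the free end: 11w₀L⁴/(120EI) = 47520/EI
  point load 166 at a = 9: Pa²(3L − a)/(6EI) = 60507/EI
  δ_0 = 108027/EI
Flexibility coefficient — unit upward force at B: δ_{BB} = L³/(3EI) = 576/EI.
The prop prevents deflection at B: R_B = δ_0/δ_{BB} = 108027/576 = 187.5 kN.
Moment equilibrium about A: M_A = Σ(load moments about A) − R_B·L = 2694 − 187.5×12 = 443.4 kN·m.

M_A = 443.4 kN·m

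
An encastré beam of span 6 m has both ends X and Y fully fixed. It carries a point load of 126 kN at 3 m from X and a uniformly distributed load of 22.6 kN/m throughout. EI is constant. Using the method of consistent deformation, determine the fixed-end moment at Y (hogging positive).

M_Y = 162.3 kN·m

Release both end moments; the primary structure is a simply-supported span XY with redundants M_X and M_Y.
End rotations of the released simple span under the applied load (×1/EI):
  at X: point load 126 at a = 3: Pab(L + b)/(6LEI) = 283.5/EI
  at Y: point load 126 at a = 3: Pab(L + a)/(6LEI) = 283.5/EI
  at X: UDL 22.6: wL³/(24EI) = 203.4/EI
  at Y: UDL 22.6: wL³/(24EI) = 203.4/EI
  θ_X0 = 486.9/EI,  θ_Y0 = 486.9/EI
Flexibility coefficients: a unit moment at one end gives L/(3EI) there and L/(6EI) at the far end, so f₁₁ = f₂₂ = 2/EI and f₁₂ = f₂₁ = 1/EI.
Compatibility — zero rotation at each built-in end:
  2 M_X + 1 M_Y = 486.9
  1 M_X + 2 M_Y = 486.9
Solving the pair gives M_X = 162.3 kN·m and M_Y = 162.3 kN·m (hogging).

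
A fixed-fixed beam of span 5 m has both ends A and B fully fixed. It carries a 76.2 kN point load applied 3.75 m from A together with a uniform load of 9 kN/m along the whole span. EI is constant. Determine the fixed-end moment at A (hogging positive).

Take the two fixed-end moments M_A, M_B as redundants; the released structure is the simple span AB.
On the primary (simply-supported) span, the end slopes from the loading are:
  at A: point load 76.2 at a = 3.75: Pab(L + b)/(6LEI) = 74.41/EI
  at B: point load 76.2 at a = 3.75: Pab(L + a)/(6LEI) = 104.2/EI
  at A: UDL 9: wL³/(24EI) = 46.88/EI
  at B: UDL 9: wL³/(24EI) = 46.88/EI
  θ_A0 = 121.3/EI,  θ_B0 = 151.1/EI
Flexibility coefficients: a unit moment at one end gives L/(3EI) there and L/(6EI) at the far end, so f₁₁ = f₂₂ = 1.667/EI and f₁₂ = f₂₁ = 0.8333/EI.
Compatibility — zero rotation at each built-in end:
  1.667 M_A + 0.8333 M_B = 121.3
  0.8333 M_A + 1.667 M_B = 151.1
Solving the pair gives M_A = 36.61 kN·m and M_B = 72.33 kN·m (hogging).

M_A = 36.61 kN·m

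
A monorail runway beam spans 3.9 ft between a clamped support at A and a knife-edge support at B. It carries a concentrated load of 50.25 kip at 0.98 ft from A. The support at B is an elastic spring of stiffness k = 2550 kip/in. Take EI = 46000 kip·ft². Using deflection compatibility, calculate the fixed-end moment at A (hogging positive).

M_A = 33.44 kip·ft

Remove the prop at B; the released (primary) structure is a cantilever built in at A.
Deflection at B on the released cantilever, summing each load's contribution:
  point load 50.25 at a = 0.98: Pa²(3L − a)/(6EI) = 86.22/EI
Tip deflection under a unit load at B: L³/(3EI) = 19.77/EI.
With EI = 46000 kip·ft²: δ_0 = 0.001874 ft and δ_{BB} = 0.00043 ft/kip.
Compatibility — the spring shortens by R_B/k under the reaction it provides: δ_0 − R_B·δ_{BB} = R_B/k. With 1/k = 1/(2550×12) ft/kip = 0.000033 ft/kip, R_B = δ_0 / (δ_{BB} + 1/k) = 0.001874 / (0.00043 + 0.000033) = 4.053 kip.
Moment equilibrium about A: M_A = Σ(load moments about A) − R_B·L = 49.24 − 4.053×3.9 = 33.44 kip·ft.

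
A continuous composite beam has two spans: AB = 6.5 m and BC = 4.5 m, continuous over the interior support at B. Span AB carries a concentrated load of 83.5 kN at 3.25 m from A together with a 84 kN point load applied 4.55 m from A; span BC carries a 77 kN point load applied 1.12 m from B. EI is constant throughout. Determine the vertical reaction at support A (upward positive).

R_A = 45.27 kN

Release continuity at B by inserting a hinge; the redundant is the internal moment M_B. The primary structure is two simply-supported spans AB and BC.
Discontinuity in slope at B on the released structure — sum the simple-span end rotations:
  span AB: point load 83.5 at a = 3.25: Pab(L + a)/(6LEI) = 220.5/EI
  span AB: point load 84 at a = 4.55: Pab(L + a)/(6LEI) = 211.2/EI
  span BC: point load 77 at a = 1.12: Pab(L + b)/(6LEI) = 85.07/EI
  relative rotation θ_0 = (431.7 + 85.07)/EI = 516.7/EI
A unit hogging moment at B produces rotation L₁/(3EI) + L₂/(3EI) = 3.667/EI.
Slope continuity at B: θ_0 = M_B·3.667/EI, so M_B = 516.7/3.667 = 140.9 kN·m (hogging).
Span AB, ΣM about A with M_B applied at B: R_B^{AB}·6.5 = 653.6 + 140.9, so R_B^{AB} = 122.2 kN and R_A = 167.5 − 122.2 = 45.27 kN.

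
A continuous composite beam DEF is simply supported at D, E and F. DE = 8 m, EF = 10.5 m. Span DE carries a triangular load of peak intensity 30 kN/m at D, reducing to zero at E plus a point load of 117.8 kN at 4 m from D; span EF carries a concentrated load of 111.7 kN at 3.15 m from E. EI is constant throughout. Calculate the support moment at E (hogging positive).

Insert a hinge at E; M_E is the redundant, and each span becomes simply supported.
End slopes at the hinge E, treating each span as simply supported:
  span DE: triangular load, peak 30: 7w₀L³/(360EI) = 298.7/EI
  span DE: point load 117.8 at a = 4: Pab(L + a)/(6LEI) = 471.2/EI
  span EF: point load 111.7 at a = 3.15: Pab(L + b)/(6LEI) = 732.7/EI
  relative rotation θ_0 = (769.9 + 732.7)/EI = 1503/EI
A unit hogging moment at E produces rotation L₁/(3EI) + L₂/(3EI) = 6.167/EI.
Slope continuity at E: θ_0 = M_E·6.167/EI, so M_E = 1503/6.167 = 243.7 kN·m (hogging).

M_E = 243.7 kN·m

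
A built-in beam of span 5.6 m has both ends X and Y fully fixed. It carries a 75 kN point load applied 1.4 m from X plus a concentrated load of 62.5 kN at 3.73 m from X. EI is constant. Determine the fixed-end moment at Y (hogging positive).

Release both end moments; the primary structure is a simply-supported span XY with redundants M_X and M_Y.
On the primary (simply-supported) span, the end slopes from the loading are:
  at X: point load 75 at a = 1.4: Pab(L + b)/(6LEI) = 128.6/EI
  at Y: point load 75 at a = 1.4: Pab(L + a)/(6LEI) = 91.88/EI
  at X: point load 62.5 at a = 3.73: Pab(L + b)/(6LEI) = 96.92/EI
  at Y: point load 62.5 at a = 3.73: Pab(L + a)/(6LEI) = 121.1/EI
  θ_X0 = 225.5/EI,  θ_Y0 = 212.9/EI
Flexibility coefficients: a unit moment at one end gives L/(3EI) there and L/(6EI) at the far end, so f₁₁ = f₂₂ = 1.867/EI and f₁₂ = f₂₁ = 0.9333/EI.
Compatibility — zero rotation at each built-in end:
  1.867 M_X + 0.9333 M_Y = 225.5
  0.9333 M_X + 1.867 M_Y = 212.9
Solving the pair gives M_X = 85.06 kN·m and M_Y = 71.54 kN·m (hogging).

M_Y = 71.54 kN·m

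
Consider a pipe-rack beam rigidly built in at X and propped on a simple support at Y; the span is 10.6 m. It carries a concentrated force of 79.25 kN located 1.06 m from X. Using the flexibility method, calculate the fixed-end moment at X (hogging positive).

Remove the prop at Y; the released (primary) structure is a cantilever built in at X.
Deflection at Y on the released cantilever, summing each load's contribution:
  point load 79.25 at a = 1.06: Pa²(3L − a)/(6EI) = 456.2/EI
Tip deflection under a unit load at Y: L³/(3EI) = 397/EI.
Compatibility at Y: δ_0 − R_Y·δ_{YY} = 0, so R_Y = 456.2/397 = 1.149 kN.
Moment equilibrium about X: M_X = Σ(load moments about X) − R_Y·L = 84 − 1.149×10.6 = 71.82 kN·m.

M_X = 71.82 kN·m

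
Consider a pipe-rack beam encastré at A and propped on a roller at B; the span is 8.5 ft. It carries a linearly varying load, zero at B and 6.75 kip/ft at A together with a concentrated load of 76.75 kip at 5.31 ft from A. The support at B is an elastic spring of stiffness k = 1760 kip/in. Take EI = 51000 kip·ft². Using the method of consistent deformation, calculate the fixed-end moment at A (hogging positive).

M_A = 141.8 kip·ft

Release the roller at B. Primary structure: cantilever fixed at A.
Free-end deflection of the primary structure under the applied loading (downward +):
  triangular load, peak 6.75 at the fixed end: w₀L⁴/(30EI) = 1175/EI
  point load 76.75 at a = 5.31: Pa²(3L − a)/(6EI) = 7282/EI
  δ_0 = 8457/EI
Flexibility coefficient — unit upward force at B: δ_{BB} = L³/(3EI) = 204.7/EI.
With EI = 51000 kip·ft²: δ_0 = 0.16581 ft and δ_{BB} = 0.004014 ft/kip.
Compatibility — the spring shortens by R_B/k under the reaction it provides: δ_0 − R_B·δ_{BB} = R_B/k. With 1/k = 1/(1760×12) ft/kip = 0.000047 ft/kip, R_B = δ_0 / (δ_{BB} + 1/k) = 0.16581 / (0.004014 + 0.000047) = 40.83 kip.
Moment equilibrium about A: M_A = Σ(load moments about A) − R_B·L = 488.8 − 40.83×8.5 = 141.8 kip·ft.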